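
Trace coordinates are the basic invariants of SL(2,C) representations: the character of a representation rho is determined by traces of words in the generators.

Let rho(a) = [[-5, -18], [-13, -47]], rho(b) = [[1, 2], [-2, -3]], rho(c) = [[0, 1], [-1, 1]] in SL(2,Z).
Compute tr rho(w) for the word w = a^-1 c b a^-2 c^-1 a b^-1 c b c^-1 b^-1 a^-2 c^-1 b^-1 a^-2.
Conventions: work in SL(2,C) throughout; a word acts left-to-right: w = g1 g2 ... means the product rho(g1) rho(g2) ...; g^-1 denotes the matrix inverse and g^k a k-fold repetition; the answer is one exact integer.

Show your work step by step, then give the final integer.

-1425349190132037

rho(a^-1) = [[-47, 18], [13, -5]]
... * rho(c) = [[0, 1], [-1, 1]]  ->  [[-18, -29], [5, 8]]
... * rho(b) = [[1, 2], [-2, -3]]  ->  [[40, 51], [-11, -14]]
... * rho(a^-1) = [[-47, 18], [13, -5]]  ->  [[-1217, 465], [335, -128]]
... * rho(a^-1) = [[-47, 18], [13, -5]]  ->  [[63244, -24231], [-17409, 6670]]
... * rho(c^-1) = [[1, -1], [1, 0]]  ->  [[39013, -63244], [-10739, 17409]]
... * rho(a) = [[-5, -18], [-13, -47]]  ->  [[627107, 2270234], [-172622, -624921]]
... * rho(b^-1) = [[-3, -2], [2, 1]]  ->  [[2659147, 1016020], [-731976, -279677]]
... * rho(c) = [[0, 1], [-1, 1]]  ->  [[-1016020, 3675167], [279677, -1011653]]
... * rho(b) = [[1, 2], [-2, -3]]  ->  [[-8366354, -13057541], [2302983, 3594313]]
... * rho(c^-1) = [[1, -1], [1, 0]]  ->  [[-21423895, 8366354], [5897296, -2302983]]
... * rho(b^-1) = [[-3, -2], [2, 1]]  ->  [[81004393, 51214144], [-22297854, -14097575]]
... * rho(a^-1) = [[-47, 18], [13, -5]]  ->  [[-3141422599, 1202008354], [864730663, -330873497]]
... * rho(a^-1) = [[-47, 18], [13, -5]]  ->  [[163272970755, -62555648552], [-44943696622, 17219519419]]
... * rho(c^-1) = [[1, -1], [1, 0]]  ->  [[100717322203, -163272970755], [-27724177203, 44943696622]]
... * rho(b^-1) = [[-3, -2], [2, 1]]  ->  [[-628697908119, -364707615161], [173059924853, 100392051028]]
... * rho(a^-1) = [[-47, 18], [13, -5]]  ->  [[24807602684500, -9493024270337], [-6828719804727, 2613118392214]]
... * rho(a^-1) = [[-47, 18], [13, -5]]  ->  [[-1289366641685881, 494001969672685], [354920369920951, -135982548446156]]
tr = -1289366641685881 + -135982548446156 = -1425349190132037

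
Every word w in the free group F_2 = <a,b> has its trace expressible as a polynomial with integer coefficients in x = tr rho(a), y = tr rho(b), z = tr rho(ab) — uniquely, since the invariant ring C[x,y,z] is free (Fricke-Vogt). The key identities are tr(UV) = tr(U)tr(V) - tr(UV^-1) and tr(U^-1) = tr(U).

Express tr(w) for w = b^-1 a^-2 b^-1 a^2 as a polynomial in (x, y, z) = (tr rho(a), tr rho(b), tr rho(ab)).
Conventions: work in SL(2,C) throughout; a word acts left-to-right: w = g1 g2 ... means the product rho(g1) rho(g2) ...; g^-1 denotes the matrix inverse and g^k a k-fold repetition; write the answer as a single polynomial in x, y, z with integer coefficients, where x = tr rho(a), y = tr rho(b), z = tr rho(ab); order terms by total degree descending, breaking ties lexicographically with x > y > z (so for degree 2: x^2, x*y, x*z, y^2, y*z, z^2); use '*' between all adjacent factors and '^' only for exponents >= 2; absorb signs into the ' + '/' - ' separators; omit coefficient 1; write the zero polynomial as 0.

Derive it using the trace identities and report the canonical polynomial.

tr(b^-1) = tr(b) = y
next, tr(a^2) = tr(a) tr(a) - tr(1) = x^2 - 2
tr(a b a) = tr(a) tr(b a) - tr(b) = x*z - y
next, tr(a b a^2) = tr(a) tr(a b a) - tr(a b) = x^2*z - x*y - z
and tr(b a b a) = tr(a b) tr(a b) - tr(1) = z^2 - 2
and tr(b a b) = tr(b) tr(a b) - tr(a) = y*z - x
and tr(a b a^2 b) = tr(a) tr(b a b a) - tr(b a b) = x*z^2 - y*z - x
tr(b a^2 b^-1 a) = tr(a b a^2) tr(b) - tr(a b a^2 b) = x^2*y*z - x*y^2 - x*z^2 + x
and tr(a^-1 b a^2 b^-1) = tr(b a^2 b^-1) tr(a) - tr(b a^2 b^-1 a) = -x^2*y*z + x^3 + x*y^2 + x*z^2 - 3*x
tr(a^2 b^-1 a^-2 b) = tr(a^-1 b a^2 b^-1) tr(a) - tr(a^-1 b a^2 b^-1 a) = -x^3*y*z + x^4 + x^2*y^2 + x^2*z^2 - 4*x^2 + 2
next, tr(b^-1 a^-2 b^-1 a^2) = tr(a^2 b^-1 a^-2) tr(b) - tr(a^2 b^-1 a^-2 b) = x^3*y*z - x^4 - x^2*y^2 - x^2*z^2 + 4*x^2 + y^2 - 2

x^3*y*z - x^4 - x^2*y^2 - x^2*z^2 + 4*x^2 + y^2 - 2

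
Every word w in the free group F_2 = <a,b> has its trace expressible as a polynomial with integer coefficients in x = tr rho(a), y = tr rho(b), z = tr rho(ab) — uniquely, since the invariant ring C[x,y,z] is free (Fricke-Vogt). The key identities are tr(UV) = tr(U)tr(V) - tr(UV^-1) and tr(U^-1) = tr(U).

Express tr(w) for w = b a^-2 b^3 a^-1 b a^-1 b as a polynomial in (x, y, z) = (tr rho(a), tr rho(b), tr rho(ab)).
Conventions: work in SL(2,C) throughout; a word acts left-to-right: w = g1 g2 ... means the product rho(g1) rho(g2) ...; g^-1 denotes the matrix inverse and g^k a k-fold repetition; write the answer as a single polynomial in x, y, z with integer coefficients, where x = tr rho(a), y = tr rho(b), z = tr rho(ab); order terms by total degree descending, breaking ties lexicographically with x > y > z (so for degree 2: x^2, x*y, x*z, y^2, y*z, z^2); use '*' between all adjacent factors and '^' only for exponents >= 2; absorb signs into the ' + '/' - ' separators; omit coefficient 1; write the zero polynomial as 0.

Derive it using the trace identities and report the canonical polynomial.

x^4*y^6 - 3*x^3*y^5*z - 3*x^4*y^4 - x^2*y^6 + 3*x^2*y^4*z^2 + 7*x^3*y^3*z + 2*x*y^5*z - x*y^3*z^3 + 2*x^4*y^2 + 3*x^2*y^4 - 5*x^2*y^2*z^2 - y^4*z^2 - 3*x^3*y*z - 6*x*y^3*z + x*y*z^3 - x^2*y^2 + x^2*z^2 + y^4 + 3*y^2*z^2 + 3*x*y*z - x^2 - 4*y^2 - z^2 + 2

apply: trace(b^2) = trace(b) trace(b) - trace(1)   [square of b] = y^2 - 2
trace(b^3) = trace(b) trace(b^2) - trace(b)   [square of b] = y^3 - 3*y
trace(b^4) = trace(b) trace(b^3) - trace(b^2)   [square of b] = y^4 - 4*y^2 + 2
trace(b^5) = trace(b) trace(b^4) - trace(b^3)   [square of b] = y^5 - 5*y^3 + 5*y
use: trace(b^6) = trace(b) trace(b^5) - trace(b^4)   [square of b] = y^6 - 6*y^4 + 9*y^2 - 2
trace(b a b) = trace(b) trace(a b) - trace(a)   [square of b] = y*z - x
trace(b^2 a b) = trace(b) trace(b a b) - trace(b a)   [square of b] = y^2*z - x*y - z
trace(b^2 a b^2) = trace(b) trace(b^2 a b) - trace(b^2 a)   [square of b] = y^3*z - x*y^2 - 2*y*z + x
use: trace(b a b^4) = trace(b) trace(b^2 a b^2) - trace(b^2 a b)   [square of b] = y^4*z - x*y^3 - 3*y^2*z + 2*x*y + z
apply: trace(b^6 a) = trace(b) trace(b a b^4) - trace(b a b^3)   [square of b] = y^5*z - x*y^4 - 4*y^3*z + 3*x*y^2 + 3*y*z - x
apply: trace(b^3 a^-1 b^3) = trace(b^6) trace(a) - trace(b^6 a)   [inverse elimination on a] = x*y^6 - y^5*z - 5*x*y^4 + 4*y^3*z + 6*x*y^2 - 3*y*z - x
apply: trace(a b a b) = trace(b a) trace(b a) - trace(1)   [split at a repeated b] = z^2 - 2
use: trace(a b a) = trace(a) trace(b a) - trace(b)   [square of a] = x*z - y
use: trace(a b^2 a b) = trace(b) trace(a b a b) - trace(a b a)   [square of b] = y*z^2 - x*z - y
use: trace(a b^2 a) = trace(a) trace(b^2 a) - trace(b^2)   [square of a] = x*y*z - x^2 - y^2 + 2
use: trace(b a b^2 a b) = trace(b) trace(a b^2 a b) - trace(a b^2 a)   [square of b] = y^2*z^2 - 2*x*y*z + x^2 - 2
use: trace(b a b^3 a b) = trace(b) trace(b a b^2 a b) - trace(b a b^2 a)   [square of b] = y^3*z^2 - 2*x*y^2*z + x^2*y - y*z^2 + x*z - y
trace(b a b^3 a) = trace(b) trace(a b a b^2) - trace(a b a b)   [square of b] = y^2*z^2 - x*y*z - y^2 - z^2 + 2
trace(b^3 a b^3 a) = trace(b) trace(b a b^3 a b) - trace(b a b^3 a)   [square of b] = y^4*z^2 - 2*x*y^3*z + x^2*y^2 - 2*y^2*z^2 + 2*x*y*z + z^2 - 2
trace(b^3 a^-1 b^3 a) = trace(b^3 a b^3) trace(a) - trace(b^3 a b^3 a)   [inverse elimination on a] = x*y^5*z - x^2*y^4 - y^4*z^2 - 2*x*y^3*z + 2*x^2*y^2 + 2*y^2*z^2 + x*y*z - x^2 - z^2 + 2
trace(b^2 a^-1 b^3 a^-1 b) = trace(b^3 a^-1 b^3) trace(a) - trace(b^3 a^-1 b^3 a)   [inverse elimination on a] = x^2*y^6 - 2*x*y^5*z - 4*x^2*y^4 + y^4*z^2 + 6*x*y^3*z + 4*x^2*y^2 - 2*y^2*z^2 - 4*x*y*z + z^2 - 2
trace(b^3 a b a b) = trace(b) trace(b^2 a b a b) - trace(b^2 a b a)   [square of b] = y^3*z^2 - x*y^2*z - y^3 - 2*y*z^2 + x*z + 3*y
trace(b a b^5 a) = trace(b) trace(b^3 a b a b) - trace(b^3 a b a)   [square of b] = y^4*z^2 - x*y^3*z - y^4 - 3*y^2*z^2 + 2*x*y*z + 4*y^2 + z^2 - 2
trace(b^3 a^-1 b a b^2) = trace(b a b^5) trace(a) - trace(b a b^5 a)   [inverse elimination on a] = x*y^5*z - x^2*y^4 - y^4*z^2 - 3*x*y^3*z + 3*x^2*y^2 + y^4 + 3*y^2*z^2 + x*y*z - x^2 - 4*y^2 - z^2 + 2
trace(b a b^2 a b^3) = trace(b) trace(b^2 a b^2 a b) - trace(b^2 a b^2 a)   [square of b] = y^4*z^2 - 2*x*y^3*z + x^2*y^2 - 2*y^2*z^2 + 3*x*y*z - x^2 - y^2 + 2
use: trace(a b a b a b) = trace(a b a b) trace(a b) - trace(b a)   [split at a repeated a] = z^3 - 3*z
use: trace(a b a b a) = trace(a) trace(b a b a) - trace(b a b)   [square of a] = x*z^2 - y*z - x
apply: trace(a b^2 a b a b) = trace(b) trace(a b a b a b) - trace(a b a b a)   [square of b] = y*z^3 - x*z^2 - 2*y*z + x
use: trace(a b^2 a b a) = trace(a) trace(b^2 a b a) - trace(b^2 a b)   [square of a] = x*y*z^2 - x^2*z - y^2*z + z
trace(b a b a b^2 a b) = trace(b) trace(a b^2 a b a b) - trace(a b^2 a b a)   [square of b] = y^2*z^3 - 2*x*y*z^2 + x^2*z - y^2*z + x*y - z
trace(b a b^2 a b^3 a) = trace(b) trace(b a b a b^2 a b) - trace(b a b a b^2 a)   [square of b] = y^3*z^3 - 2*x*y^2*z^2 + x^2*y*z - y^3*z - y*z^3 + x*y^2 + x*z^2 + y*z - x
trace(b^3 a^-1 b a b^2 a) = trace(b a b^2 a b^3) trace(a) - trace(b a b^2 a b^3 a)   [inverse elimination on a] = x*y^4*z^2 - 2*x^2*y^3*z - y^3*z^3 + x^3*y^2 + 2*x^2*y*z + y^3*z + y*z^3 - x^3 - 2*x*y^2 - x*z^2 - y*z + 3*x
use: trace(b^2 a^-1 b^3 a^-1 b a) = trace(b^3 a^-1 b a b^2) trace(a) - trace(b^3 a^-1 b a b^2 a)   [inverse elimination on a] = x^2*y^5*z - x^3*y^4 - 2*x*y^4*z^2 - x^2*y^3*z + y^3*z^3 + 2*x^3*y^2 + x*y^4 + 3*x*y^2*z^2 - x^2*y*z - y^3*z - y*z^3 - 2*x*y^2 + y*z - x
use: trace(b^3 a^-1 b a^-1 b^2 a^-1) = trace(b^2 a^-1 b^3 a^-1 b) trace(a) - trace(b^2 a^-1 b^3 a^-1 b a)   [inverse elimination on a] = x^3*y^6 - 3*x^2*y^5*z - 3*x^3*y^4 + 3*x*y^4*z^2 + 7*x^2*y^3*z - y^3*z^3 + 2*x^3*y^2 - x*y^4 - 5*x*y^2*z^2 - 3*x^2*y*z + y^3*z + y*z^3 + 2*x*y^2 + x*z^2 - y*z - x
use: trace(b^3 a^-1 b a^-1 b^2) = trace(b^5 a^-1 b) trace(a) - trace(b^5 a^-1 b a)   [inverse elimination on a] = x^2*y^6 - 2*x*y^5*z - 4*x^2*y^4 + y^4*z^2 + 7*x*y^3*z + 3*x^2*y^2 - y^4 - 3*y^2*z^2 - 4*x*y*z + 4*y^2 + z^2 - 2
use: trace(b a^-2 b^3 a^-1 b a^-1 b) = trace(b^3 a^-1 b a^-1 b^2 a^-1) trace(a) - trace(b^3 a^-1 b a^-1 b^2)   [inverse elimination on a] = x^4*y^6 - 3*x^3*y^5*z - 3*x^4*y^4 - x^2*y^6 + 3*x^2*y^4*z^2 + 7*x^3*y^3*z + 2*x*y^5*z - x*y^3*z^3 + 2*x^4*y^2 + 3*x^2*y^4 - 5*x^2*y^2*z^2 - y^4*z^2 - 3*x^3*y*z - 6*x*y^3*z + x*y*z^3 - x^2*y^2 + x^2*z^2 + y^4 + 3*y^2*z^2 + 3*x*y*z - x^2 - 4*y^2 - z^2 + 2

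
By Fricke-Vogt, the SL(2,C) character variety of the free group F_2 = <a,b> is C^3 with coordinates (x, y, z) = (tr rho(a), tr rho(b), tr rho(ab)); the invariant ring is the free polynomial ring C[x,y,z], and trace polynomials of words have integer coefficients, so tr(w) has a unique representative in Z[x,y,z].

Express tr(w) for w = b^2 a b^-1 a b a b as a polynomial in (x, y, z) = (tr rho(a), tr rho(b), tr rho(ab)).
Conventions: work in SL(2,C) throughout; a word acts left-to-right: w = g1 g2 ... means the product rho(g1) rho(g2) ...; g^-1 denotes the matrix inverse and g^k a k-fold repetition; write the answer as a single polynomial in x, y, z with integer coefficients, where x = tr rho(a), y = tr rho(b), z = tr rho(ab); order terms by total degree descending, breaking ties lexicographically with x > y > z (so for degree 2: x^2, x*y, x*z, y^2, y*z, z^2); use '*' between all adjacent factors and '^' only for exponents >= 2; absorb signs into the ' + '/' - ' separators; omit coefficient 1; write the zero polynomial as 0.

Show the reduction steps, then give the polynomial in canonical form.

and tr(a b a b) = tr(b a) tr(b a) - tr(1)   [split at repeated b] = z^2 - 2
tr(a b a) = tr(a) tr(b a) - tr(b) = x*z - y
and tr(b a b^2 a) = tr(b) tr(a b a b) - tr(a b a) = y*z^2 - x*z - y
next, tr(a b^2) = tr(b) tr(a b) - tr(a) = y*z - x
tr(b a b^2) = tr(b) tr(a b^2) - tr(a b) = y^2*z - x*y - z
tr(a^2 b a b^2) = tr(a) tr(b a b^2 a) - tr(b a b^2) = x*y*z^2 - x^2*z - y^2*z + z
next, tr(a^2 b a b) = tr(a) tr(b a b a) - tr(b a b) = x*z^2 - y*z - x
tr(a b a b^3 a) = tr(b) tr(a^2 b a b^2) - tr(a^2 b a b) = x*y^2*z^2 - x^2*y*z - y^3*z - x*z^2 + 2*y*z + x
and tr(a b a b a b) = tr(a b) tr(a b a b) - tr(a^-1 b^-1)   [split at repeated a] = z^3 - 3*z
and tr(b a b a b a b) = tr(b) tr(a b a b a b) - tr(a b a b a) = y*z^3 - x*z^2 - 2*y*z + x
next, tr(a b a b^3 a b) = tr(b) tr(b a b a b a b) - tr(b a b a b a) = y^2*z^3 - x*y*z^2 - 2*y^2*z - z^3 + x*y + 3*z
and tr(b^2 a b^-1 a b a b) = tr(a b a b^3 a) tr(b) - tr(a b a b^3 a b) = x*y^3*z^2 - x^2*y^2*z - y^4*z - y^2*z^3 + 4*y^2*z + z^3 - 3*z

x*y^3*z^2 - x^2*y^2*z - y^4*z - y^2*z^3 + 4*y^2*z + z^3 - 3*z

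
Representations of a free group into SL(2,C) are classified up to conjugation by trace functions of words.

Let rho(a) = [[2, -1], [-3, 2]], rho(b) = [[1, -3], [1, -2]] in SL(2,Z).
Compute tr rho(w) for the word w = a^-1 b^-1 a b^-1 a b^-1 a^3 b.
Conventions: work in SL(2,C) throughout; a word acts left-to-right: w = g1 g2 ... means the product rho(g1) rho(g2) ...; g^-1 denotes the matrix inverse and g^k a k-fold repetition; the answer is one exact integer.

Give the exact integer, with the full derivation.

109851

rho(a^-1) = [[2, 1], [3, 2]]
... * rho(b^-1) = [[-2, 3], [-1, 1]]  ->  [[-5, 7], [-8, 11]]
... * rho(a) = [[2, -1], [-3, 2]]  ->  [[-31, 19], [-49, 30]]
... * rho(b^-1) = [[-2, 3], [-1, 1]]  ->  [[43, -74], [68, -117]]
... * rho(a) = [[2, -1], [-3, 2]]  ->  [[308, -191], [487, -302]]
... * rho(b^-1) = [[-2, 3], [-1, 1]]  ->  [[-425, 733], [-672, 1159]]
... * rho(a) = [[2, -1], [-3, 2]]  ->  [[-3049, 1891], [-4821, 2990]]
... * rho(a) = [[2, -1], [-3, 2]]  ->  [[-11771, 6831], [-18612, 10801]]
... * rho(a) = [[2, -1], [-3, 2]]  ->  [[-44035, 25433], [-69627, 40214]]
... * rho(b) = [[1, -3], [1, -2]]  ->  [[-18602, 81239], [-29413, 128453]]
tr = -18602 + 128453 = 109851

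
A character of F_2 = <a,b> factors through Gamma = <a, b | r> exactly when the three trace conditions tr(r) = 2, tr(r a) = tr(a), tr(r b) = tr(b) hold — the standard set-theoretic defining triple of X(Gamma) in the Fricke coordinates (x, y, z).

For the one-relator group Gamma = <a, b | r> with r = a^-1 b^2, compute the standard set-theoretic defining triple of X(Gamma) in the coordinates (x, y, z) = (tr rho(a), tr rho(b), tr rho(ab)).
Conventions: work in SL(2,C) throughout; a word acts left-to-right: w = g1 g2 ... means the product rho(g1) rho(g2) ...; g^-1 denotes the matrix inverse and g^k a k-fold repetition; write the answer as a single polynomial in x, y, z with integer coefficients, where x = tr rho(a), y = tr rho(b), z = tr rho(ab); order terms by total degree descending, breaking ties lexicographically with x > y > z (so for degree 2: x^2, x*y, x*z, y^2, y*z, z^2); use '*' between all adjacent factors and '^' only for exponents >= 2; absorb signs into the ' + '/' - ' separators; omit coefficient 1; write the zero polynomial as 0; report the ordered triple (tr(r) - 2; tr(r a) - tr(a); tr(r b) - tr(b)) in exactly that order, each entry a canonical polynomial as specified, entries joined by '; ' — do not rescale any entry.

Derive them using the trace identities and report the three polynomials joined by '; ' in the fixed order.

x*y^2 - y*z - x - 2; y^2 - x - 2; x*y^3 - y^2*z - 2*x*y - y + z

trace(b^2) = trace(b) trace(b) - trace(1) = y^2 - 2
trace(b^2 a) = trace(b) trace(a b) - trace(a) = y*z - x
use: trace(a^-1 b^2) = trace(b^2) trace(a) - trace(b^2 a) = x*y^2 - y*z - x
trace(b^3) = trace(b) trace(b^2) - trace(b)  (reduce the b square) = y^3 - 3*y
apply: trace(b^3 a) = trace(b) trace(b a b) - trace(b a)  (reduce the b square) = y^2*z - x*y - z
use: trace(a^-1 b^3) = trace(b^3) trace(a) - trace(b^3 a)  (eliminate a^-1) = x*y^3 - y^2*z - 2*x*y + z
assemble the triple (trace(r) - 2; trace(r a) - x; trace(r b) - y)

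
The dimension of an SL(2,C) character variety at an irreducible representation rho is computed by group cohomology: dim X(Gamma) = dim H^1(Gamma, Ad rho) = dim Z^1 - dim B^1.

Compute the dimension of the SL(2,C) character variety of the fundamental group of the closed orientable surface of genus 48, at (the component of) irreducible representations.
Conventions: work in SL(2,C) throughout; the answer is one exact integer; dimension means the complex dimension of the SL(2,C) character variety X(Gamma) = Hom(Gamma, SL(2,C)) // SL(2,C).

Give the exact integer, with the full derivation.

pi_1 of the closed genus-48 surface has 96 generators bound by the single product-of-commutators relator.
Unconstrained cocycle data is one sl_2 vector per generator (288 dimensions), cut by the relator condition d_2(z) = 0.
At an irreducible rho, H^2 = coker(d_2) vanishes (Poincare duality: H^2 is dual to H^0 = invariants = 0), so d_2 is surjective onto sl_2 and dim Z^1 = 288 - 3 = 285.
dim B^1 = 3 (coboundaries, injective at irreducible rho).
Hence dim X = 285 - 3 = 282.

282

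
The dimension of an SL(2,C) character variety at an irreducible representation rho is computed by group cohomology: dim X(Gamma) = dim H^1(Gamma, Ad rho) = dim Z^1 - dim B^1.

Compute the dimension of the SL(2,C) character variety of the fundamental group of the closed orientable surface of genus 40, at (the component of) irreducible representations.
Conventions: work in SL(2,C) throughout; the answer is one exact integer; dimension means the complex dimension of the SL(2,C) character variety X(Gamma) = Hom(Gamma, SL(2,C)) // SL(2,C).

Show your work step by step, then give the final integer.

234

Gamma = pi_1(Sigma_40) = < a_1, b_1, ..., a_40, b_40 | prod [a_i, b_i] > has 2g = 80 generators and 1 relator.
A cocycle assigns one sl_2 vector per generator subject to the relator condition d_2(z) = 0: dim of the unconstrained space is 3*2g = 240.
At an irreducible rho, H^2 = coker(d_2) vanishes (Poincare duality: H^2 is dual to H^0 = invariants = 0), so d_2 is surjective onto sl_2 and dim Z^1 = 240 - 3 = 237.
As always at irreducible rho, dim B^1 = 3.
Hence dim X = 237 - 3 = 234.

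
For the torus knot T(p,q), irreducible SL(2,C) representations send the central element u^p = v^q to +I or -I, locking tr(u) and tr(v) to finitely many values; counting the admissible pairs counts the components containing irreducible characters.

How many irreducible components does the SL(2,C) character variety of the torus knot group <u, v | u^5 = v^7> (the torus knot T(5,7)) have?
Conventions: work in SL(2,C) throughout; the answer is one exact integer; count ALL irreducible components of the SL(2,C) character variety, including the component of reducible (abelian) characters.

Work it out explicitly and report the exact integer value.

For T(5,7): irreducibility forces the central element u^5 = v^7 to one of +I, -I.
So on each irreducible component the traces are pinned: tr(u) = 2*cos(pi*alpha/5) with 1 <= alpha <= 4, tr(v) = 2*cos(pi*beta/7) with 1 <= beta <= 6.
Consistency of u^5 = (-1)^alpha I with v^7 = (-1)^beta I forces alpha = beta (mod 2).
count pairs: odd alpha (2 choices) x odd beta (3), plus even alpha (2) x even beta (3): 2*3 + 2*3 = 12.
Total: 12 irreducible-character components + 1 reducible (abelian) component = 13.

13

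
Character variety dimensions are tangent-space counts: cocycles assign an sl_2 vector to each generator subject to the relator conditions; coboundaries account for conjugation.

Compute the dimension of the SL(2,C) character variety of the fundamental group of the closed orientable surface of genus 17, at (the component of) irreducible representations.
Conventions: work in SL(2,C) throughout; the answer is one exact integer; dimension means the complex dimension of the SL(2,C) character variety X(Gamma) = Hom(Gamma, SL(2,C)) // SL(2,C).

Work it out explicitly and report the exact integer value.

Gamma = pi_1(Sigma_17) = < a_1, b_1, ..., a_17, b_17 | prod [a_i, b_i] > has 2g = 34 generators and 1 relator.
Unconstrained cocycle data is one sl_2 vector per generator (102 dimensions), cut by the relator condition d_2(z) = 0.
At an irreducible rho, H^2 = coker(d_2) vanishes (Poincare duality: H^2 is dual to H^0 = invariants = 0), so d_2 is surjective onto sl_2 and dim Z^1 = 102 - 3 = 99.
dim B^1 = 3 (coboundaries, injective at irreducible rho).
dim H^1 = 99 - 3 = 96 = dim X.

96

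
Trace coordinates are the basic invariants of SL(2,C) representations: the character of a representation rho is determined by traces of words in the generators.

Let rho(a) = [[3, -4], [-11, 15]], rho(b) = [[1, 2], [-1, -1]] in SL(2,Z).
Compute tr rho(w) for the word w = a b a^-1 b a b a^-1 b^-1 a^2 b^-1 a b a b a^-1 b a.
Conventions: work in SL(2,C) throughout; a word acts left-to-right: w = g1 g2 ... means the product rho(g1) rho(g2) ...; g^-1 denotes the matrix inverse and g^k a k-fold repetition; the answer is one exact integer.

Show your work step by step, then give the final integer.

-530648504560078

rho(a) = [[3, -4], [-11, 15]]
... * rho(b) = [[1, 2], [-1, -1]]  ->  [[7, 10], [-26, -37]]
... * rho(a^-1) = [[15, 4], [11, 3]]  ->  [[215, 58], [-797, -215]]
... * rho(b) = [[1, 2], [-1, -1]]  ->  [[157, 372], [-582, -1379]]
... * rho(a) = [[3, -4], [-11, 15]]  ->  [[-3621, 4952], [13423, -18357]]
... * rho(b) = [[1, 2], [-1, -1]]  ->  [[-8573, -12194], [31780, 45203]]
... * rho(a^-1) = [[15, 4], [11, 3]]  ->  [[-262729, -70874], [973933, 262729]]
... * rho(b^-1) = [[-1, -2], [1, 1]]  ->  [[191855, 454584], [-711204, -1685137]]
... * rho(a) = [[3, -4], [-11, 15]]  ->  [[-4424859, 6051340], [16402895, -22432239]]
... * rho(a) = [[3, -4], [-11, 15]]  ->  [[-79839317, 108469536], [295963314, -402095165]]
... * rho(b^-1) = [[-1, -2], [1, 1]]  ->  [[188308853, 268148170], [-698058479, -994021793]]
... * rho(a) = [[3, -4], [-11, 15]]  ->  [[-2384703311, 3268987138], [8840064286, -12118092979]]
... * rho(b) = [[1, 2], [-1, -1]]  ->  [[-5653690449, -8038393760], [20958157265, 29798221551]]
... * rho(a) = [[3, -4], [-11, 15]]  ->  [[71461260013, -97961144604], [-264905965266, 363140694205]]
... * rho(b) = [[1, 2], [-1, -1]]  ->  [[169422404617, 240883664630], [-628046659471, -892952624737]]
... * rho(a^-1) = [[15, 4], [11, 3]]  ->  [[5191056380185, 1400340612358], [-19243178764172, -5191044512095]]
... * rho(b) = [[1, 2], [-1, -1]]  ->  [[3790715767827, 8981772148012], [-14052134252077, -33295313016249]]
... * rho(a) = [[3, -4], [-11, 15]]  ->  [[-87427346324651, 119563719148872], [324092040422508, -443221158235427]]
tr = -87427346324651 + -443221158235427 = -530648504560078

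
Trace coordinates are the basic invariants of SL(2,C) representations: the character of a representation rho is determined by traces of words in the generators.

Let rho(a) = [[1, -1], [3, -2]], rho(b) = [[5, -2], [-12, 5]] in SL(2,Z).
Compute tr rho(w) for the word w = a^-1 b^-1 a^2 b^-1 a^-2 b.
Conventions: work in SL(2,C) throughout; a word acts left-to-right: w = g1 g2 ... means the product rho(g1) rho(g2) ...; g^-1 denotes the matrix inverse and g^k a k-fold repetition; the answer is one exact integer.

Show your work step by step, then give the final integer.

rho(a^-1) = [[-2, 1], [-3, 1]]
... * rho(b^-1) = [[5, 2], [12, 5]]  ->  [[2, 1], [-3, -1]]
... * rho(a) = [[1, -1], [3, -2]]  ->  [[5, -4], [-6, 5]]
... * rho(a) = [[1, -1], [3, -2]]  ->  [[-7, 3], [9, -4]]
... * rho(b^-1) = [[5, 2], [12, 5]]  ->  [[1, 1], [-3, -2]]
... * rho(a^-1) = [[-2, 1], [-3, 1]]  ->  [[-5, 2], [12, -5]]
... * rho(a^-1) = [[-2, 1], [-3, 1]]  ->  [[4, -3], [-9, 7]]
... * rho(b) = [[5, -2], [-12, 5]]  ->  [[56, -23], [-129, 53]]
tr = 56 + 53 = 109

109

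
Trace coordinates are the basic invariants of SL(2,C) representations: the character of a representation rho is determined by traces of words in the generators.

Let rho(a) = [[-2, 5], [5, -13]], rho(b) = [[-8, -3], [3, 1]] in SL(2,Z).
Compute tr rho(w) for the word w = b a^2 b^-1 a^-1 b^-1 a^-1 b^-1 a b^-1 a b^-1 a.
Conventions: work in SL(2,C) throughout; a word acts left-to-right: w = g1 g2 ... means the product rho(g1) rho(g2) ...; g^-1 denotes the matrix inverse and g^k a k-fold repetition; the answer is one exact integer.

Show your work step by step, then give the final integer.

-57994803

rho(b) = [[-8, -3], [3, 1]]
... * rho(a) = [[-2, 5], [5, -13]]  ->  [[1, -1], [-1, 2]]
... * rho(a) = [[-2, 5], [5, -13]]  ->  [[-7, 18], [12, -31]]
... * rho(b^-1) = [[1, 3], [-3, -8]]  ->  [[-61, -165], [105, 284]]
... * rho(a^-1) = [[-13, -5], [-5, -2]]  ->  [[1618, 635], [-2785, -1093]]
... * rho(b^-1) = [[1, 3], [-3, -8]]  ->  [[-287, -226], [494, 389]]
... * rho(a^-1) = [[-13, -5], [-5, -2]]  ->  [[4861, 1887], [-8367, -3248]]
... * rho(b^-1) = [[1, 3], [-3, -8]]  ->  [[-800, -513], [1377, 883]]
... * rho(a) = [[-2, 5], [5, -13]]  ->  [[-965, 2669], [1661, -4594]]
... * rho(b^-1) = [[1, 3], [-3, -8]]  ->  [[-8972, -24247], [15443, 41735]]
... * rho(a) = [[-2, 5], [5, -13]]  ->  [[-103291, 270351], [177789, -465340]]
... * rho(b^-1) = [[1, 3], [-3, -8]]  ->  [[-914344, -2472681], [1573809, 4256087]]
... * rho(a) = [[-2, 5], [5, -13]]  ->  [[-10534717, 27573133], [18132817, -47460086]]
tr = -10534717 + -47460086 = -57994803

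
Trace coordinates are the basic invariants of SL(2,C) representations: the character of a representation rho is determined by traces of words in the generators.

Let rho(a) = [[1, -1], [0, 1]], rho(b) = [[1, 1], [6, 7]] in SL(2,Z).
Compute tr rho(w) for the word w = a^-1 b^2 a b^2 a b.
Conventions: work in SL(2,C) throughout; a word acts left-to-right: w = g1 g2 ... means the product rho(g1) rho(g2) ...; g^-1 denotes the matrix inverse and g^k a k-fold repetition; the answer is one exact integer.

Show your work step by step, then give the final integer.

2786

rho(a^-1) = [[1, 1], [0, 1]]
... * rho(b) = [[1, 1], [6, 7]]  ->  [[7, 8], [6, 7]]
... * rho(b) = [[1, 1], [6, 7]]  ->  [[55, 63], [48, 55]]
... * rho(a) = [[1, -1], [0, 1]]  ->  [[55, 8], [48, 7]]
... * rho(b) = [[1, 1], [6, 7]]  ->  [[103, 111], [90, 97]]
... * rho(b) = [[1, 1], [6, 7]]  ->  [[769, 880], [672, 769]]
... * rho(a) = [[1, -1], [0, 1]]  ->  [[769, 111], [672, 97]]
... * rho(b) = [[1, 1], [6, 7]]  ->  [[1435, 1546], [1254, 1351]]
tr = 1435 + 1351 = 2786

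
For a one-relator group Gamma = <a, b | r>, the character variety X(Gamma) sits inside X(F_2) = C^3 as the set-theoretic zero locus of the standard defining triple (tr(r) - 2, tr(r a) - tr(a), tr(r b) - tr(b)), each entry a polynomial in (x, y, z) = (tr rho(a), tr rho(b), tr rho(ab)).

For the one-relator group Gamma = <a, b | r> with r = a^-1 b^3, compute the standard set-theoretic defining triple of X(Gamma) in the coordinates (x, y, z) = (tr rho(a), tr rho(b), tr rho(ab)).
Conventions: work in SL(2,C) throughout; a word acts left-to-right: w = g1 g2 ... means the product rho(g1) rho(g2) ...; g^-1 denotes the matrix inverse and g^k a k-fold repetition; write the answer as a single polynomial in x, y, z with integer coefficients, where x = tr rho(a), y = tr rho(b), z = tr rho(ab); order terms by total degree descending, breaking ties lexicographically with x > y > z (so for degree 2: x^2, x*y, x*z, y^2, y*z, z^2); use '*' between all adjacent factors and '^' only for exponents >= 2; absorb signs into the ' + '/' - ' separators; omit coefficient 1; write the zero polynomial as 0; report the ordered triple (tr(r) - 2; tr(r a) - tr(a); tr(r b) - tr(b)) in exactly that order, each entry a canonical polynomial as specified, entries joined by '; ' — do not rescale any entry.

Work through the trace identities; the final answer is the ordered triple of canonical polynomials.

x*y^3 - y^2*z - 2*x*y + z - 2; y^3 - x - 3*y; x*y^4 - y^3*z - 3*x*y^2 + 2*y*z + x - y

trace(b^2) = trace(b)*trace(b) - trace(1)   [square of b] = y^2 - 2
reduce: trace(b^3) = trace(b)*trace(b^2) - trace(b)   [square of b] = y^3 - 3*y
trace(b a b) = trace(b)*trace(a b) - trace(a)   [square of b] = y*z - x
trace(b^3 a) = trace(b)*trace(b a b) - trace(b a)   [square of b] = y^2*z - x*y - z
trace(a^-1 b^3) = trace(b^3)*trace(a) - trace(b^3 a)   [inverse elimination on a] = x*y^3 - y^2*z - 2*x*y + z
reduce: trace(b^4) = trace(b)*trace(b^3) - trace(b^2) = y^4 - 4*y^2 + 2
so trace(b^4 a) = trace(b)*trace(b a b^2) - trace(b a b) = y^3*z - x*y^2 - 2*y*z + x
so trace(a^-1 b^4) = trace(b^4)*trace(a) - trace(b^4 a) = x*y^4 - y^3*z - 3*x*y^2 + 2*y*z + x
assemble the triple (trace(r) - 2; trace(r a) - x; trace(r b) - y)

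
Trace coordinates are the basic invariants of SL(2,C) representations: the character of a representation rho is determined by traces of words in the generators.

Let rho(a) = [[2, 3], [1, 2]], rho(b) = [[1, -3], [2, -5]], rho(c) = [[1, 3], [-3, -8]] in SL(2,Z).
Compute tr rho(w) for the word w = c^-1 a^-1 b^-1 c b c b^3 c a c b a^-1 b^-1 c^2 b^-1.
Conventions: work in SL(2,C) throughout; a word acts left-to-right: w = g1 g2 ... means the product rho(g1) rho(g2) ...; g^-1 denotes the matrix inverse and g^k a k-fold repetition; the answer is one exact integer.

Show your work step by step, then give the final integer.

1137952953064

rho(c^-1) = [[-8, -3], [3, 1]]
... * rho(a^-1) = [[2, -3], [-1, 2]]  ->  [[-13, 18], [5, -7]]
... * rho(b^-1) = [[-5, 3], [-2, 1]]  ->  [[29, -21], [-11, 8]]
... * rho(c) = [[1, 3], [-3, -8]]  ->  [[92, 255], [-35, -97]]
... * rho(b) = [[1, -3], [2, -5]]  ->  [[602, -1551], [-229, 590]]
... * rho(c) = [[1, 3], [-3, -8]]  ->  [[5255, 14214], [-1999, -5407]]
... * rho(b) = [[1, -3], [2, -5]]  ->  [[33683, -86835], [-12813, 33032]]
... * rho(b) = [[1, -3], [2, -5]]  ->  [[-139987, 333126], [53251, -126721]]
... * rho(b) = [[1, -3], [2, -5]]  ->  [[526265, -1245669], [-200191, 473852]]
... * rho(c) = [[1, 3], [-3, -8]]  ->  [[4263272, 11544147], [-1621747, -4391389]]
... * rho(a) = [[2, 3], [1, 2]]  ->  [[20070691, 35878110], [-7634883, -13648019]]
... * rho(c) = [[1, 3], [-3, -8]]  ->  [[-87563639, -226812807], [33309174, 86279503]]
... * rho(b) = [[1, -3], [2, -5]]  ->  [[-541189253, 1396754952], [205868180, -531325037]]
... * rho(a^-1) = [[2, -3], [-1, 2]]  ->  [[-2479133458, 4417077663], [943061397, -1680254614]]
... * rho(b^-1) = [[-5, 3], [-2, 1]]  ->  [[3561511964, -3020322711], [-1354797757, 1148929577]]
... * rho(c) = [[1, 3], [-3, -8]]  ->  [[12622480097, 34847117580], [-4801586488, -13255829887]]
... * rho(c) = [[1, 3], [-3, -8]]  ->  [[-91918872643, -240909500349], [34965903173, 91641879632]]
... * rho(b^-1) = [[-5, 3], [-2, 1]]  ->  [[941413363913, -516666118278], [-358113275129, 196539589151]]
tr = 941413363913 + 196539589151 = 1137952953064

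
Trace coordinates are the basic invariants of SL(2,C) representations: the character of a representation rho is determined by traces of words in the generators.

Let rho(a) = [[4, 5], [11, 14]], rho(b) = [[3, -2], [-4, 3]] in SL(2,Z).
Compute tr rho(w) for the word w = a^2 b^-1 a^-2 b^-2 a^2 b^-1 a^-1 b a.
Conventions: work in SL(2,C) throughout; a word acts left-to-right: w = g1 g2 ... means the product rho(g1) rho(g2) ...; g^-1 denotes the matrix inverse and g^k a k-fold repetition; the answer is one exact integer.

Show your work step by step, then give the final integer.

-397407663534

rho(a) = [[4, 5], [11, 14]]
... * rho(a) = [[4, 5], [11, 14]]  ->  [[71, 90], [198, 251]]
... * rho(b^-1) = [[3, 2], [4, 3]]  ->  [[573, 412], [1598, 1149]]
... * rho(a^-1) = [[14, -5], [-11, 4]]  ->  [[3490, -1217], [9733, -3394]]
... * rho(a^-1) = [[14, -5], [-11, 4]]  ->  [[62247, -22318], [173596, -62241]]
... * rho(b^-1) = [[3, 2], [4, 3]]  ->  [[97469, 57540], [271824, 160469]]
... * rho(b^-1) = [[3, 2], [4, 3]]  ->  [[522567, 367558], [1457348, 1025055]]
... * rho(a) = [[4, 5], [11, 14]]  ->  [[6133406, 7758647], [17104997, 21637510]]
... * rho(a) = [[4, 5], [11, 14]]  ->  [[109878741, 139288088], [306432598, 388450125]]
... * rho(b^-1) = [[3, 2], [4, 3]]  ->  [[886788575, 637621746], [2473098294, 1778215571]]
... * rho(a^-1) = [[14, -5], [-11, 4]]  ->  [[5401200844, -1883455891], [15063004835, -5252629186]]
... * rho(b) = [[3, -2], [-4, 3]]  ->  [[23737426096, -16452769361], [66199531249, -45883897228]]
... * rho(a) = [[4, 5], [11, 14]]  ->  [[-86030758587, -111651640574], [-239924744512, -311376904947]]
tr = -86030758587 + -311376904947 = -397407663534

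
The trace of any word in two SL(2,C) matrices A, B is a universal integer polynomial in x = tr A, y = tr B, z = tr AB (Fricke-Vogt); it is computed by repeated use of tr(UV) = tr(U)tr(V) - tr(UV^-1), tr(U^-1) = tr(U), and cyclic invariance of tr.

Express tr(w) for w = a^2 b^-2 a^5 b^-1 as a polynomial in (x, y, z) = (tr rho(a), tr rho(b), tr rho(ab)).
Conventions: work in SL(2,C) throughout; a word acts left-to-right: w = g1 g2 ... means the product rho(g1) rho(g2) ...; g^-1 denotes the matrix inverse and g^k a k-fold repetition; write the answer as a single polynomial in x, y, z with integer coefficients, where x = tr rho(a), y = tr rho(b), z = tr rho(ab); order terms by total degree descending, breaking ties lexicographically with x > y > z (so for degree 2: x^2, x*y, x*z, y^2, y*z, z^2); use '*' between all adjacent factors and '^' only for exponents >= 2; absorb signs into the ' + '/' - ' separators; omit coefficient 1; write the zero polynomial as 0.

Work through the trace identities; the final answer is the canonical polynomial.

trace(a^2) = trace(a) * trace(a) - trace(1)  (reduce the a square) = x^2 - 2
so trace(a^3) = trace(a) * trace(a^2) - trace(a)  (reduce the a square) = x^3 - 3*x
trace(a^4) = trace(a) * trace(a^3) - trace(a^2)  (reduce the a square) = x^4 - 4*x^2 + 2
trace(a^5) = trace(a) * trace(a^4) - trace(a^3)  (reduce the a square) = x^5 - 5*x^3 + 5*x
reduce: trace(a^6) = trace(a) * trace(a^5) - trace(a^4)  (reduce the a square) = x^6 - 6*x^4 + 9*x^2 - 2
trace(a^7) = trace(a) * trace(a^6) - trace(a^5)  (reduce the a square) = x^7 - 7*x^5 + 14*x^3 - 7*x
so trace(a b a) = trace(a) * trace(b a) - trace(b)  (reduce the a square) = x*z - y
so trace(a^2 b a) = trace(a) * trace(a b a) - trace(a b)  (reduce the a square) = x^2*z - x*y - z
trace(a^3 b a) = trace(a) * trace(a^2 b a) - trace(a^2 b)  (reduce the a square) = x^3*z - x^2*y - 2*x*z + y
so trace(a^2 b a^3) = trace(a) * trace(a^3 b a) - trace(a^3 b)  (reduce the a square) = x^4*z - x^3*y - 3*x^2*z + 2*x*y + z
trace(b a^6) = trace(a) * trace(a^2 b a^3) - trace(a^2 b a^2)  (reduce the a square) = x^5*z - x^4*y - 4*x^3*z + 3*x^2*y + 3*x*z - y
so trace(a^7 b) = trace(a) * trace(b a^6) - trace(b a^5)  (reduce the a square) = x^6*z - x^5*y - 5*x^4*z + 4*x^3*y + 6*x^2*z - 3*x*y - z
so trace(b^-1 a^7) = trace(a^7) * trace(b) - trace(a^7 b)  (eliminate b^-1) = x^7*y - x^6*z - 6*x^5*y + 5*x^4*z + 10*x^3*y - 6*x^2*z - 4*x*y + z
reduce: trace(a^2 b^-2 a^5) = trace(b^-1 a^7) * trace(b) - trace(b^-1 a^7 b)  (eliminate b^-1) = x^7*y^2 - x^6*y*z - x^7 - 6*x^5*y^2 + 5*x^4*y*z + 7*x^5 + 10*x^3*y^2 - 6*x^2*y*z - 14*x^3 - 4*x*y^2 + y*z + 7*x
trace(b a b a) = trace(b a) * trace(b a) - trace(1)  (split on b) = z^2 - 2
trace(b a b) = trace(b) * trace(a b) - trace(a)  (reduce the b square) = y*z - x
trace(b a^2 b a) = trace(a) * trace(b a b a) - trace(b a b)  (reduce the a square) = x*z^2 - y*z - x
trace(b a^2 b) = trace(b) * trace(a^2 b) - trace(a^2)  (reduce the b square) = x*y*z - x^2 - y^2 + 2
so trace(a b a^2 b a) = trace(a) * trace(b a^2 b a) - trace(b a^2 b)  (reduce the a square) = x^2*z^2 - 2*x*y*z + y^2 - 2
reduce: trace(b a^2 b a^3) = trace(a) * trace(a b a^2 b a) - trace(a b a^2 b)  (reduce the a square) = x^3*z^2 - 2*x^2*y*z + x*y^2 - x*z^2 + y*z - x
trace(a^3 b a^2 b a) = trace(a) * trace(b a^2 b a^3) - trace(b a^2 b a^2)  (reduce the a square) = x^4*z^2 - 2*x^3*y*z + x^2*y^2 - 2*x^2*z^2 + 3*x*y*z - x^2 - y^2 + 2
so trace(a^5 b a^2 b) = trace(a) * trace(a^3 b a^2 b a) - trace(a^3 b a^2 b)  (reduce the a square) = x^5*z^2 - 2*x^4*y*z + x^3*y^2 - 3*x^3*z^2 + 5*x^2*y*z - x^3 - 2*x*y^2 + x*z^2 - y*z + 3*x
trace(a^5 b a^2 b^-1) = trace(a^5 b a^2) * trace(b) - trace(a^5 b a^2 b)  (eliminate b^-1) = x^6*y*z - x^5*y^2 - x^5*z^2 - 3*x^4*y*z + 3*x^3*y^2 + 3*x^3*z^2 + x^2*y*z + x^3 - x*y^2 - x*z^2 - 3*x
so trace(a^2 b^-2 a^5 b) = trace(a^5 b a^2 b^-1) * trace(b) - trace(a^5 b a^2)  (eliminate b^-1) = x^6*y^2*z - x^5*y^3 - x^5*y*z^2 - x^6*z - 3*x^4*y^2*z + x^5*y + 3*x^3*y^3 + 3*x^3*y*z^2 + 5*x^4*z + x^2*y^2*z - 3*x^3*y - x*y^3 - x*y*z^2 - 6*x^2*z + z
trace(a^2 b^-2 a^5 b^-1) = trace(a^2 b^-2 a^5) * trace(b) - trace(a^2 b^-2 a^5 b)  (eliminate b^-1) = x^7*y^3 - 2*x^6*y^2*z - x^7*y - 5*x^5*y^3 + x^5*y*z^2 + x^6*z + 8*x^4*y^2*z + 6*x^5*y + 7*x^3*y^3 - 3*x^3*y*z^2 - 5*x^4*z - 7*x^2*y^2*z - 11*x^3*y - 3*x*y^3 + x*y*z^2 + 6*x^2*z + y^2*z + 7*x*y - z

x^7*y^3 - 2*x^6*y^2*z - x^7*y - 5*x^5*y^3 + x^5*y*z^2 + x^6*z + 8*x^4*y^2*z + 6*x^5*y + 7*x^3*y^3 - 3*x^3*y*z^2 - 5*x^4*z - 7*x^2*y^2*z - 11*x^3*y - 3*x*y^3 + x*y*z^2 + 6*x^2*z + y^2*z + 7*x*y - z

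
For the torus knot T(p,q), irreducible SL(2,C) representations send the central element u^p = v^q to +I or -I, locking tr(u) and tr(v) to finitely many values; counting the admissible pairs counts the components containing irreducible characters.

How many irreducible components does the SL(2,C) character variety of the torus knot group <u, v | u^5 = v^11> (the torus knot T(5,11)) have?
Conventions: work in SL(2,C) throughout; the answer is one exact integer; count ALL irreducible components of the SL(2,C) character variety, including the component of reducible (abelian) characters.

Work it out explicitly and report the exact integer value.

21

For T(5,11): irreducibility forces the central element u^5 = v^11 to one of +I, -I.
On an irreducible component, tr(u) is locked at 2*cos(pi*alpha/5) for some alpha in 1..4, and tr(v) at 2*cos(pi*beta/11) for some beta in 1..10.
u^5 = (-1)^alpha I and v^11 = (-1)^beta I must agree, so alpha and beta have equal parity.
Counting: 2 odd alphas x 5 odd betas + 2 even alphas x 5 even betas = 10 + 10 = 20.
components with irreducible characters: 20; plus the single component of reducible (abelian) characters: total 21.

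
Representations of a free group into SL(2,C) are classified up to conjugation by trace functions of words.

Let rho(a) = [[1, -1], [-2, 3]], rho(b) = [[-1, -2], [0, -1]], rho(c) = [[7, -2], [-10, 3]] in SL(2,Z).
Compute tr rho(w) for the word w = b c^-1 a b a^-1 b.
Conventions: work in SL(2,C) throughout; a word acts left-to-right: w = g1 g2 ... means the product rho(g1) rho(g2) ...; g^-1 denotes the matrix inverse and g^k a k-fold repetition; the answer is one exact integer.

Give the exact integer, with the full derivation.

rho(b) = [[-1, -2], [0, -1]]
... * rho(c^-1) = [[3, 2], [10, 7]]  ->  [[-23, -16], [-10, -7]]
... * rho(a) = [[1, -1], [-2, 3]]  ->  [[9, -25], [4, -11]]
... * rho(b) = [[-1, -2], [0, -1]]  ->  [[-9, 7], [-4, 3]]
... * rho(a^-1) = [[3, 1], [2, 1]]  ->  [[-13, -2], [-6, -1]]
... * rho(b) = [[-1, -2], [0, -1]]  ->  [[13, 28], [6, 13]]
tr = 13 + 13 = 26

26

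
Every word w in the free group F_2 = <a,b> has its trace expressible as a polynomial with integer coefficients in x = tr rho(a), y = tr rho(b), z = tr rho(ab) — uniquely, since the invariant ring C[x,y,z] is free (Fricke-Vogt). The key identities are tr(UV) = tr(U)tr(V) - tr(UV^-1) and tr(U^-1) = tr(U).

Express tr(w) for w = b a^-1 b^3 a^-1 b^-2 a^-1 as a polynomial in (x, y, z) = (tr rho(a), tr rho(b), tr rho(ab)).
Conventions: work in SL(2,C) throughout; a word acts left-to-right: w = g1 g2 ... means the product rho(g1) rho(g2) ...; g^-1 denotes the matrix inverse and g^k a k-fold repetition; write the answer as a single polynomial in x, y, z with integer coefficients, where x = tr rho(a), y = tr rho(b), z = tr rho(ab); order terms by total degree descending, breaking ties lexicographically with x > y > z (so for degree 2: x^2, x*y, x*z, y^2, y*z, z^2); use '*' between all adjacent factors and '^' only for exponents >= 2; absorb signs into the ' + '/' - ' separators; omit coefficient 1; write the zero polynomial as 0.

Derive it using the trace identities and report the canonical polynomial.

tr(b^2) = tr(b) * tr(b) - tr(1)  (reduce the b square) = y^2 - 2
tr(b^3) = tr(b) * tr(b^2) - tr(b)  (reduce the b square) = y^3 - 3*y
apply: tr(b^4) = tr(b) * tr(b^3) - tr(b^2)  (reduce the b square) = y^4 - 4*y^2 + 2
apply: tr(a b^2) = tr(b) * tr(a b) - tr(a)  (reduce the b square) = y*z - x
apply: tr(b^2 a b) = tr(b) * tr(a b^2) - tr(a b)  (reduce the b square) = y^2*z - x*y - z
use: tr(b^4 a) = tr(b) * tr(b^2 a b) - tr(b^2 a)  (reduce the b square) = y^3*z - x*y^2 - 2*y*z + x
apply: tr(b^3 a^-1 b) = tr(b^4) * tr(a) - tr(b^4 a)  (eliminate a^-1) = x*y^4 - y^3*z - 3*x*y^2 + 2*y*z + x
use: tr(a b a b) = tr(b a) * tr(b a) - tr(1)  (split on b) = z^2 - 2
tr(a b a) = tr(a) * tr(b a) - tr(b)  (reduce the a square) = x*z - y
use: tr(b a b a b) = tr(b) * tr(a b a b) - tr(a b a)  (reduce the b square) = y*z^2 - x*z - y
tr(b a b^3 a) = tr(b) * tr(b a b a b) - tr(b a b a)  (reduce the b square) = y^2*z^2 - x*y*z - y^2 - z^2 + 2
tr(b^3 a^-1 b a) = tr(b a b^3) * tr(a) - tr(b a b^3 a)  (eliminate a^-1) = x*y^3*z - x^2*y^2 - y^2*z^2 - x*y*z + x^2 + y^2 + z^2 - 2
tr(b a^-1 b^3 a^-1) = tr(b^3 a^-1 b) * tr(a) - tr(b^3 a^-1 b a)  (eliminate a^-1) = x^2*y^4 - 2*x*y^3*z - 2*x^2*y^2 + y^2*z^2 + 3*x*y*z - y^2 - z^2 + 2
apply: tr(a^-1 b a^-1 b^3 a^-1) = tr(b a^-1 b^3 a^-1) * tr(a) - tr(b a^-1 b^3)  (eliminate a^-1) = x^3*y^4 - 2*x^2*y^3*z - 2*x^3*y^2 - x*y^4 + x*y^2*z^2 + 3*x^2*y*z + y^3*z + 2*x*y^2 - x*z^2 - 2*y*z + x
tr(b^5) = tr(b) * tr(b^4) - tr(b^3)  (reduce the b square) = y^5 - 5*y^3 + 5*y
tr(b^5 a) = tr(b) * tr(b^2 a b^2) - tr(b^2 a b)  (reduce the b square) = y^4*z - x*y^3 - 3*y^2*z + 2*x*y + z
tr(b^2 a^-1 b^3) = tr(b^5) * tr(a) - tr(b^5 a)  (eliminate a^-1) = x*y^5 - y^4*z - 4*x*y^3 + 3*y^2*z + 3*x*y - z
tr(a^2) = tr(a) * tr(a) - tr(1)  (reduce the a square) = x^2 - 2
tr(a b^2 a) = tr(b) * tr(a^2 b) - tr(a^2)  (reduce the b square) = x*y*z - x^2 - y^2 + 2
use: tr(a b^2 a b^2) = tr(b) * tr(a b^2 a b) - tr(a b^2 a)  (reduce the b square) = y^2*z^2 - 2*x*y*z + x^2 - 2
tr(b^3 a b^2 a) = tr(b) * tr(a b^2 a b^2) - tr(a b^2 a b)  (reduce the b square) = y^3*z^2 - 2*x*y^2*z + x^2*y - y*z^2 + x*z - y
tr(b^2 a^-1 b^3 a) = tr(b^3 a b^2) * tr(a) - tr(b^3 a b^2 a)  (eliminate a^-1) = x*y^4*z - x^2*y^3 - y^3*z^2 - x*y^2*z + x^2*y + y*z^2 + y
tr(b a^-1 b^3 a^-1 b) = tr(b^2 a^-1 b^3) * tr(a) - tr(b^2 a^-1 b^3 a)  (eliminate a^-1) = x^2*y^5 - 2*x*y^4*z - 3*x^2*y^3 + y^3*z^2 + 4*x*y^2*z + 2*x^2*y - y*z^2 - x*z - y
tr(b a b^4 a) = tr(b) * tr(b a b a b^2) - tr(b a b a b)  (reduce the b square) = y^3*z^2 - x*y^2*z - y^3 - 2*y*z^2 + x*z + 3*y
tr(b^3 a^-1 b a b) = tr(b a b^4) * tr(a) - tr(b a b^4 a)  (eliminate a^-1) = x*y^4*z - x^2*y^3 - y^3*z^2 - 2*x*y^2*z + 2*x^2*y + y^3 + 2*y*z^2 - 3*y
tr(a b a b a b) = tr(b a) * tr(b a b a) - tr(b^-1 a^-1)  (split on b) = z^3 - 3*z
use: tr(a b a b a) = tr(a) * tr(b a b a) - tr(b a b)  (reduce the a square) = x*z^2 - y*z - x
tr(b a b a b a b) = tr(b) * tr(a b a b a b) - tr(a b a b a)  (reduce the b square) = y*z^3 - x*z^2 - 2*y*z + x
tr(b a b a b^3 a) = tr(b) * tr(b a b a b a b) - tr(b a b a b a)  (reduce the b square) = y^2*z^3 - x*y*z^2 - 2*y^2*z - z^3 + x*y + 3*z
apply: tr(b^3 a^-1 b a b a) = tr(b a b a b^3) * tr(a) - tr(b a b a b^3 a)  (eliminate a^-1) = x*y^3*z^2 - x^2*y^2*z - y^2*z^3 - x*y^3 - x*y*z^2 + x^2*z + 2*y^2*z + z^3 + 2*x*y - 3*z
use: tr(b a^-1 b^3 a^-1 b a) = tr(b^3 a^-1 b a b) * tr(a) - tr(b^3 a^-1 b a b a)  (eliminate a^-1) = x^2*y^4*z - x^3*y^3 - 2*x*y^3*z^2 - x^2*y^2*z + y^2*z^3 + 2*x^3*y + 2*x*y^3 + 3*x*y*z^2 - x^2*z - 2*y^2*z - z^3 - 5*x*y + 3*z
tr(a^-1 b a^-1 b^3 a^-1 b) = tr(b a^-1 b^3 a^-1 b) * tr(a) - tr(b a^-1 b^3 a^-1 b a)  (eliminate a^-1) = x^3*y^5 - 3*x^2*y^4*z - 2*x^3*y^3 + 3*x*y^3*z^2 + 5*x^2*y^2*z - y^2*z^3 - 2*x*y^3 - 4*x*y*z^2 + 2*y^2*z + z^3 + 4*x*y - 3*z
use: tr(a^-1 b a^-1 b^3 a^-1 b^-1) = tr(a^-1 b a^-1 b^3 a^-1) * tr(b) - tr(a^-1 b a^-1 b^3 a^-1 b)  (eliminate b^-1) = x^2*y^4*z - x*y^5 - 2*x*y^3*z^2 - 2*x^2*y^2*z + y^4*z + y^2*z^3 + 4*x*y^3 + 3*x*y*z^2 - 4*y^2*z - z^3 - 3*x*y + 3*z
tr(b a^-1 b^3 a^-1 b^-2 a^-1) = tr(a^-1 b a^-1 b^3 a^-1 b^-1) * tr(b) - tr(a^-1 b a^-1 b^3 a^-1)  (eliminate b^-1) = x^2*y^5*z - x^3*y^4 - x*y^6 - 2*x*y^4*z^2 + y^5*z + y^3*z^3 + 2*x^3*y^2 + 5*x*y^4 + 2*x*y^2*z^2 - 3*x^2*y*z - 5*y^3*z - y*z^3 - 5*x*y^2 + x*z^2 + 5*y*z - x

x^2*y^5*z - x^3*y^4 - x*y^6 - 2*x*y^4*z^2 + y^5*z + y^3*z^3 + 2*x^3*y^2 + 5*x*y^4 + 2*x*y^2*z^2 - 3*x^2*y*z - 5*y^3*z - y*z^3 - 5*x*y^2 + x*z^2 + 5*y*z - x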